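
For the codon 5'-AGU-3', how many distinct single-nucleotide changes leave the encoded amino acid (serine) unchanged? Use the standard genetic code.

Position 1: none → 0 synonymous.
Position 2: none → 0 synonymous.
Position 3: AGC → 1 synonymous.
Total: 0 + 0 + 1 = 1.

1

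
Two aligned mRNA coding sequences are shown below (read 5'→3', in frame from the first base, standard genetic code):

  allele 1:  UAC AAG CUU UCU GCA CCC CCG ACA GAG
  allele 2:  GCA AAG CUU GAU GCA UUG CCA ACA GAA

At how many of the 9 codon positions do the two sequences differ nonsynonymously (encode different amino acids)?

Codon 1: UAC Tyr / GCA Ala — nonsynonymous.
Codon 2: AAG Lys / AAG Lys — identical.
Codon 3: CUU Leu / CUU Leu — identical.
Codon 4: UCU Ser / GAU Asp — nonsynonymous.
Codon 5: GCA Ala / GCA Ala — identical.
Codon 6: CCC Pro / UUG Leu — nonsynonymous.
Codon 7: CCG Pro / CCA Pro — synonymous.
Codon 8: ACA Thr / ACA Thr — identical.
Codon 9: GAG Glu / GAA Glu — synonymous.
Nonsynonymous differences: 3.

3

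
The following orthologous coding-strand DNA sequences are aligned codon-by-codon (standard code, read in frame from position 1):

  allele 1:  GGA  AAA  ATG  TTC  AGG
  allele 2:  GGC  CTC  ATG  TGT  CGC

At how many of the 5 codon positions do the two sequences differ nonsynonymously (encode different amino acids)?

Codon 1: GGA Gly / GGC Gly — synonymous.
Codon 2: AAA Lys / CTC Leu — nonsynonymous.
Codon 3: ATG Met / ATG Met — identical.
Codon 4: TTC Phe / TGT Cys — nonsynonymous.
Codon 5: AGG Arg / CGC Arg — synonymous.
Nonsynonymous differences: 2.

2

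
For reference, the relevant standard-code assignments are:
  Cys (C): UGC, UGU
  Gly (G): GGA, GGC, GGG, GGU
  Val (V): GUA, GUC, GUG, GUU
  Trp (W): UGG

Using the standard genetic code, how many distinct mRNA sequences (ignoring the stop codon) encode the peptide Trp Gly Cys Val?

32

Trp: 1 codon.
Gly: 4 codons.
Cys: 2 codons.
Val: 4 codons.
1 × 4 × 2 × 4 = 32.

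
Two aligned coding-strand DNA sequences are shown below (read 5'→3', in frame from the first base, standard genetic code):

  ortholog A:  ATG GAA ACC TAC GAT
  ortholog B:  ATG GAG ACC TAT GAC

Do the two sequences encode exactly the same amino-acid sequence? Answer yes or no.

Codon 1: ATG Met / ATG Met — identical.
Codon 2: GAA Glu / GAG Glu — synonymous.
Codon 3: ACC Thr / ACC Thr — identical.
Codon 4: TAC Tyr / TAT Tyr — synonymous.
Codon 5: GAT Asp / GAC Asp — synonymous.
Nonsynonymous differences: 0 → same protein.

yes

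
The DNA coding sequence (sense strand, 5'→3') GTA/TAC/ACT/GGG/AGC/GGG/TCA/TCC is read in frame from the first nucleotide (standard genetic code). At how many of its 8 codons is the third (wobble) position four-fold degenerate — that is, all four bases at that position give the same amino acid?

6

Codon 1 GTA (Val): third position 4-fold.
Codon 2 TAC (Tyr): third position 2-fold.
Codon 3 ACT (Thr): third position 4-fold.
Codon 4 GGG (Gly): third position 4-fold.
Codon 5 AGC (Ser): third position 2-fold.
Codon 6 GGG (Gly): third position 4-fold.
Codon 7 TCA (Ser): third position 4-fold.
Codon 8 TCC (Ser): third position 4-fold.
Four-fold degenerate third positions: 6.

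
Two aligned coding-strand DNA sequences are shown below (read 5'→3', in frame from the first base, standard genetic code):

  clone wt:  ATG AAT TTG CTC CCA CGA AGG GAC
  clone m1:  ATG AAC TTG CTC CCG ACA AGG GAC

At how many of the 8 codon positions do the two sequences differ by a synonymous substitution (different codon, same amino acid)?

2

Codon 1: ATG Met / ATG Met — identical.
Codon 2: AAT Asn / AAC Asn — synonymous.
Codon 3: TTG Leu / TTG Leu — identical.
Codon 4: CTC Leu / CTC Leu — identical.
Codon 5: CCA Pro / CCG Pro — synonymous.
Codon 6: CGA Arg / ACA Thr — nonsynonymous.
Codon 7: AGG Arg / AGG Arg — identical.
Codon 8: GAC Asp / GAC Asp — identical.
Synonymous differences: 2.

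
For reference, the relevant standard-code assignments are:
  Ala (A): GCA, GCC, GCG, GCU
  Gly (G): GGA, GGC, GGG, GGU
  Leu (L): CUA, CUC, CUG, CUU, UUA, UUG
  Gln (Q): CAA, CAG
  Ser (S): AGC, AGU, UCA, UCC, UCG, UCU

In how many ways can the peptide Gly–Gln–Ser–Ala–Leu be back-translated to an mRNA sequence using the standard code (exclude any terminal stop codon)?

Gly: 4 codons.
Gln: 2 codons.
Ser: 6 codons.
Ala: 4 codons.
Leu: 6 codons.
4 × 2 × 6 × 4 × 6 = 1152.

1152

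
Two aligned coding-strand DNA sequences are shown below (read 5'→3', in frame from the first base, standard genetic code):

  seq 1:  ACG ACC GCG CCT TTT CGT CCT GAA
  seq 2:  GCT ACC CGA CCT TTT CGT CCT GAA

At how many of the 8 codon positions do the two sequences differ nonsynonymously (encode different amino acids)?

2

Codon 1: ACG Thr / GCT Ala — nonsynonymous.
Codon 2: ACC Thr / ACC Thr — identical.
Codon 3: GCG Ala / CGA Arg — nonsynonymous.
Codon 4: CCT Pro / CCT Pro — identical.
Codon 5: TTT Phe / TTT Phe — identical.
Codon 6: CGT Arg / CGT Arg — identical.
Codon 7: CCT Pro / CCT Pro — identical.
Codon 8: GAA Glu / GAA Glu — identical.
Nonsynonymous differences: 2.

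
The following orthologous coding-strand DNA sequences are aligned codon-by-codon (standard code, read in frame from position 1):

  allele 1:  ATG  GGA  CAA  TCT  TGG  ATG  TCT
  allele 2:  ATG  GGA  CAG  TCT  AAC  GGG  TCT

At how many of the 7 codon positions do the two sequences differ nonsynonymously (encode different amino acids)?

Codon 1: ATG Met / ATG Met — identical.
Codon 2: GGA Gly / GGA Gly — identical.
Codon 3: CAA Gln / CAG Gln — synonymous.
Codon 4: TCT Ser / TCT Ser — identical.
Codon 5: TGG Trp / AAC Asn — nonsynonymous.
Codon 6: ATG Met / GGG Gly — nonsynonymous.
Codon 7: TCT Ser / TCT Ser — identical.
Nonsynonymous differences: 2.

2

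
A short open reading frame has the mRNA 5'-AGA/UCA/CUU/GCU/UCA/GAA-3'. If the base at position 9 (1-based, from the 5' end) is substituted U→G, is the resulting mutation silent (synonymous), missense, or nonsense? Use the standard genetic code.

silent

Position 9 falls in codon 3: CUU → Leu.
After the substitution the codon is CUG → Leu.
Both encode Leu, so the change is synonymous.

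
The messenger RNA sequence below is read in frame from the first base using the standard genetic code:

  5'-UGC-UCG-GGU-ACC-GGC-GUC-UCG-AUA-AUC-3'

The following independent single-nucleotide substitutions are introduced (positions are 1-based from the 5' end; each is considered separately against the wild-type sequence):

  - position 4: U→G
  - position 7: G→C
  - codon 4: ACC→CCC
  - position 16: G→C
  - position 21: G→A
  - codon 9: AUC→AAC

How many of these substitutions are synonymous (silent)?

Codon 2: UCG (Ser) → GCG (Ala) — missense.
Codon 3: GGU (Gly) → CGU (Arg) — missense.
Codon 4: ACC (Thr) → CCC (Pro) — missense.
Codon 6: GUC (Val) → CUC (Leu) — missense.
Codon 7: UCG (Ser) → UCA (Ser) — synonymous.
Codon 9: AUC (Ile) → AAC (Asn) — missense.
Synonymous: 1 of 6.

1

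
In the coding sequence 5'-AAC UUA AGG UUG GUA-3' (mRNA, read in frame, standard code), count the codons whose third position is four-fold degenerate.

Codon 1 AAC (Asn): third position 2-fold.
Codon 2 UUA (Leu): third position 2-fold.
Codon 3 AGG (Arg): third position 2-fold.
Codon 4 UUG (Leu): third position 2-fold.
Codon 5 GUA (Val): third position 4-fold.
Four-fold degenerate third positions: 1.

1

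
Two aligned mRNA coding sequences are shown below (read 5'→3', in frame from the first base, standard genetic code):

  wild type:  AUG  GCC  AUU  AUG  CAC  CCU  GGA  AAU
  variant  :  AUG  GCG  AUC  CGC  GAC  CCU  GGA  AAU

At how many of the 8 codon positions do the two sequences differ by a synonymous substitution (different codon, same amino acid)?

2

Codon 1: AUG Met / AUG Met — identical.
Codon 2: GCC Ala / GCG Ala — synonymous.
Codon 3: AUU Ile / AUC Ile — synonymous.
Codon 4: AUG Met / CGC Arg — nonsynonymous.
Codon 5: CAC His / GAC Asp — nonsynonymous.
Codon 6: CCU Pro / CCU Pro — identical.
Codon 7: GGA Gly / GGA Gly — identical.
Codon 8: AAU Asn / AAU Asn — identical.
Synonymous differences: 2.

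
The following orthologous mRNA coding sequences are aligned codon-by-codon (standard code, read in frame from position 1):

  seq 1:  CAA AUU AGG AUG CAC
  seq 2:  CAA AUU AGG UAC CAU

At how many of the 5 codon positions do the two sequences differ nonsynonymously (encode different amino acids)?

Codon 1: CAA Gln / CAA Gln — identical.
Codon 2: AUU Ile / AUU Ile — identical.
Codon 3: AGG Arg / AGG Arg — identical.
Codon 4: AUG Met / UAC Tyr — nonsynonymous.
Codon 5: CAC His / CAU His — synonymous.
Nonsynonymous differences: 1.

1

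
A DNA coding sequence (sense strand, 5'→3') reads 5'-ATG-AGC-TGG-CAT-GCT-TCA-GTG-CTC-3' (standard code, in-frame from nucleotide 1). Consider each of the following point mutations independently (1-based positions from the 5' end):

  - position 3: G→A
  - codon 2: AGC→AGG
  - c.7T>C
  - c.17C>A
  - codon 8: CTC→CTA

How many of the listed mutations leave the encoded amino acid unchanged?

Codon 1: ATG (Met) → ATA (Ile) — missense.
Codon 2: AGC (Ser) → AGG (Arg) — missense.
Codon 3: TGG (Trp) → CGG (Arg) — missense.
Codon 6: TCA (Ser) → TAA (Stop) — nonsense.
Codon 8: CTC (Leu) → CTA (Leu) — synonymous.
Synonymous: 1 of 5.

1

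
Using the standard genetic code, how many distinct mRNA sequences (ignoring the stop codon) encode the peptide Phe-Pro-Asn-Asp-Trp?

Phe: 2 codons.
Pro: 4 codons.
Asn: 2 codons.
Asp: 2 codons.
Trp: 1 codon.
2 × 4 × 2 × 2 × 1 = 32.

32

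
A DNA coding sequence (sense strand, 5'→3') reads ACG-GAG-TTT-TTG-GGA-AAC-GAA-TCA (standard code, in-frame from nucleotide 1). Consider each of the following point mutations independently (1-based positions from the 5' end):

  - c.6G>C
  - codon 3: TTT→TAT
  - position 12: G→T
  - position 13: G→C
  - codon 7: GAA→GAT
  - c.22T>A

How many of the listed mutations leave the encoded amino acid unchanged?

Codon 2: GAG (Glu) → GAC (Asp) — missense.
Codon 3: TTT (Phe) → TAT (Tyr) — missense.
Codon 4: TTG (Leu) → TTT (Phe) — missense.
Codon 5: GGA (Gly) → CGA (Arg) — missense.
Codon 7: GAA (Glu) → GAT (Asp) — missense.
Codon 8: TCA (Ser) → ACA (Thr) — missense.
Synonymous: 0 of 6.

0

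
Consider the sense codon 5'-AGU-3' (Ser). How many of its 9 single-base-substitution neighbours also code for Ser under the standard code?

1

Position 1: none → 0 synonymous.
Position 2: none → 0 synonymous.
Position 3: AGC → 1 synonymous.
Total: 0 + 0 + 1 = 1.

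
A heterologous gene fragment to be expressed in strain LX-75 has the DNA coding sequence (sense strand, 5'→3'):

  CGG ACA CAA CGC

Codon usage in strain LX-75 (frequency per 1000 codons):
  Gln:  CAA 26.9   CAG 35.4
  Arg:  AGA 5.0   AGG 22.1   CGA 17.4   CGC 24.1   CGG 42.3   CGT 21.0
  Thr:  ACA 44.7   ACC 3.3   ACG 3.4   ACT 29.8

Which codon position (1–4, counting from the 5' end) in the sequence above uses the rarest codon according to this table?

Codon 1 CGG (Arg): 42.3 per 1000.
Codon 2 ACA (Thr): 44.7 per 1000.
Codon 3 CAA (Gln): 26.9 per 1000.
Codon 4 CGC (Arg): 24.1 per 1000.
Lowest frequency is 24.1 at codon 4.

4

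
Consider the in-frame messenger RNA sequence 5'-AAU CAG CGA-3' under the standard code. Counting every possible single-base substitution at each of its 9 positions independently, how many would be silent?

6

Codon 1 (AAU, Asn): 1 synonymous substitution.
Codon 2 (CAG, Gln): 1 synonymous substitution.
Codon 3 (CGA, Arg): 4 synonymous substitutions.
Total: 1 + 1 + 4 = 6.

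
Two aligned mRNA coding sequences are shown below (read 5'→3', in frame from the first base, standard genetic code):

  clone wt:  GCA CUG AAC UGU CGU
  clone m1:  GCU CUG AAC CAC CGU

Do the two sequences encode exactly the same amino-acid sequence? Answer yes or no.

no

Codon 1: GCA Ala / GCU Ala — synonymous.
Codon 2: CUG Leu / CUG Leu — identical.
Codon 3: AAC Asn / AAC Asn — identical.
Codon 4: UGU Cys / CAC His — nonsynonymous.
Codon 5: CGU Arg / CGU Arg — identical.
Nonsynonymous differences: 1 → different protein.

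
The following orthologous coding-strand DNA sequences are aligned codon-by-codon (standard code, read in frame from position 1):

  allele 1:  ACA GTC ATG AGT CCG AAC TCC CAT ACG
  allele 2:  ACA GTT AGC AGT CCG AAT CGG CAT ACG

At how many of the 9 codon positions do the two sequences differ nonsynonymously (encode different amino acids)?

2

Codon 1: ACA Thr / ACA Thr — identical.
Codon 2: GTC Val / GTT Val — synonymous.
Codon 3: ATG Met / AGC Ser — nonsynonymous.
Codon 4: AGT Ser / AGT Ser — identical.
Codon 5: CCG Pro / CCG Pro — identical.
Codon 6: AAC Asn / AAT Asn — synonymous.
Codon 7: TCC Ser / CGG Arg — nonsynonymous.
Codon 8: CAT His / CAT His — identical.
Codon 9: ACG Thr / ACG Thr — identical.
Nonsynonymous differences: 2.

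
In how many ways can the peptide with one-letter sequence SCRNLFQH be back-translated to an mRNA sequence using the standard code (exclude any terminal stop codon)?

Ser: 6 codons.
Cys: 2 codons.
Arg: 6 codons.
Asn: 2 codons.
Leu: 6 codons.
Phe: 2 codons.
Gln: 2 codons.
His: 2 codons.
6 × 2 × 6 × 2 × 6 × 2 × 2 × 2 = 6912.

6912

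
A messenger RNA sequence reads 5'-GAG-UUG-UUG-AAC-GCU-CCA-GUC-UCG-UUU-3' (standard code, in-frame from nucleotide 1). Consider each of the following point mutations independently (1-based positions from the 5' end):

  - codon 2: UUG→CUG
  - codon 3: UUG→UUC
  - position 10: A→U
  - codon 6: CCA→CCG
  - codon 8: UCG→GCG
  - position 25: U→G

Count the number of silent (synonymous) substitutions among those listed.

Codon 2: UUG (Leu) → CUG (Leu) — synonymous.
Codon 3: UUG (Leu) → UUC (Phe) — missense.
Codon 4: AAC (Asn) → UAC (Tyr) — missense.
Codon 6: CCA (Pro) → CCG (Pro) — synonymous.
Codon 8: UCG (Ser) → GCG (Ala) — missense.
Codon 9: UUU (Phe) → GUU (Val) — missense.
Synonymous: 2 of 6.

2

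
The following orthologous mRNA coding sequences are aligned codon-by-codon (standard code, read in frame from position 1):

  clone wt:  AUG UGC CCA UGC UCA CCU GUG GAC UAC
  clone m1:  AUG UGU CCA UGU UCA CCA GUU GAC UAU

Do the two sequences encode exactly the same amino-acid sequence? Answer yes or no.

Codon 1: AUG Met / AUG Met — identical.
Codon 2: UGC Cys / UGU Cys — synonymous.
Codon 3: CCA Pro / CCA Pro — identical.
Codon 4: UGC Cys / UGU Cys — synonymous.
Codon 5: UCA Ser / UCA Ser — identical.
Codon 6: CCU Pro / CCA Pro — synonymous.
Codon 7: GUG Val / GUU Val — synonymous.
Codon 8: GAC Asp / GAC Asp — identical.
Codon 9: UAC Tyr / UAU Tyr — synonymous.
Nonsynonymous differences: 0 → same protein.

yes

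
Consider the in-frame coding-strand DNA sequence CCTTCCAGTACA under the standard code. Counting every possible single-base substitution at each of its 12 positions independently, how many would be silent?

Codon 1 (CCT, Pro): 3 synonymous substitutions.
Codon 2 (TCC, Ser): 3 synonymous substitutions.
Codon 3 (AGT, Ser): 1 synonymous substitution.
Codon 4 (ACA, Thr): 3 synonymous substitutions.
Total: 3 + 3 + 1 + 3 = 10.

10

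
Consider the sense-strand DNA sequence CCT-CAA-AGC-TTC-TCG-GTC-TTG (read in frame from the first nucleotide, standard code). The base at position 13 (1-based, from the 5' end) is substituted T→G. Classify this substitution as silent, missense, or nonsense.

Position 13 falls in codon 5: TCG → Ser.
After the substitution the codon is GCG → Ala.
Ser ≠ Ala, so this is a missense mutation.

missense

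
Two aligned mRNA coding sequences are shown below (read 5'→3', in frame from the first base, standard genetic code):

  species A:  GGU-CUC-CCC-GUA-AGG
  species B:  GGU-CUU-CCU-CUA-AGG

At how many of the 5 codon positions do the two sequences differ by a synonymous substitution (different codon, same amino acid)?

2

Codon 1: GGU Gly / GGU Gly — identical.
Codon 2: CUC Leu / CUU Leu — synonymous.
Codon 3: CCC Pro / CCU Pro — synonymous.
Codon 4: GUA Val / CUA Leu — nonsynonymous.
Codon 5: AGG Arg / AGG Arg — identical.
Synonymous differences: 2.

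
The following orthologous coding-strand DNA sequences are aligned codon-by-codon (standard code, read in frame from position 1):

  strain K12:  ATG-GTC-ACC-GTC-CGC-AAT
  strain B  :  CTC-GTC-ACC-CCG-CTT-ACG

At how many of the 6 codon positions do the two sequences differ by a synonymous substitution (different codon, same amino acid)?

Codon 1: ATG Met / CTC Leu — nonsynonymous.
Codon 2: GTC Val / GTC Val — identical.
Codon 3: ACC Thr / ACC Thr — identical.
Codon 4: GTC Val / CCG Pro — nonsynonymous.
Codon 5: CGC Arg / CTT Leu — nonsynonymous.
Codon 6: AAT Asn / ACG Thr — nonsynonymous.
Synonymous differences: 0.

0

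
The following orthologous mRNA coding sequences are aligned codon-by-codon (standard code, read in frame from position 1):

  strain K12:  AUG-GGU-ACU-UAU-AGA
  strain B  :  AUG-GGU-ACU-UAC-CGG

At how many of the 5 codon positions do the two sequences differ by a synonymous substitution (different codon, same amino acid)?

Codon 1: AUG Met / AUG Met — identical.
Codon 2: GGU Gly / GGU Gly — identical.
Codon 3: ACU Thr / ACU Thr — identical.
Codon 4: UAU Tyr / UAC Tyr — synonymous.
Codon 5: AGA Arg / CGG Arg — synonymous.
Synonymous differences: 2.

2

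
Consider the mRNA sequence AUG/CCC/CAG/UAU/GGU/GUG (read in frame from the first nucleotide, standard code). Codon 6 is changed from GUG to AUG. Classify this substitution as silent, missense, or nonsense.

Position 16 falls in codon 6: GUG → Val.
After the substitution the codon is AUG → Met.
Val ≠ Met, so this is a missense mutation.

missense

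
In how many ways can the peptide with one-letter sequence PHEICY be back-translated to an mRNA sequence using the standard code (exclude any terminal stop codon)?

Pro: 4 codons.
His: 2 codons.
Glu: 2 codons.
Ile: 3 codons.
Cys: 2 codons.
Tyr: 2 codons.
4 × 2 × 2 × 3 × 2 × 2 = 192.

192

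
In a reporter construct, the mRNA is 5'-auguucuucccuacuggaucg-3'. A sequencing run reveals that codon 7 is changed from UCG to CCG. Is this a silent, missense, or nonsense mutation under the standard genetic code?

Position 19 falls in codon 7: UCG → Ser.
After the substitution the codon is CCG → Pro.
Ser ≠ Pro, so this is a missense mutation.

missense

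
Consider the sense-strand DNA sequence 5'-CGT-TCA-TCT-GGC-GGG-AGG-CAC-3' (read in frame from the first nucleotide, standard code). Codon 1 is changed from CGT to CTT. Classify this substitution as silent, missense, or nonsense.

Position 2 falls in codon 1: CGT → Arg.
After the substitution the codon is CTT → Leu.
Arg ≠ Leu, so this is a missense mutation.

missense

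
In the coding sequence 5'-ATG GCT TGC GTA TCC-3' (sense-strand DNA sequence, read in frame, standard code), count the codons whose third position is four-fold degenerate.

3

Codon 1 ATG (Met): third position 1-fold.
Codon 2 GCT (Ala): third position 4-fold.
Codon 3 TGC (Cys): third position 2-fold.
Codon 4 GTA (Val): third position 4-fold.
Codon 5 TCC (Ser): third position 4-fold.
Four-fold degenerate third positions: 3.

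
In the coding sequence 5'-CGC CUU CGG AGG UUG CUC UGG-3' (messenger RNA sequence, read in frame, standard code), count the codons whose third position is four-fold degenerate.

Codon 1 CGC (Arg): third position 4-fold.
Codon 2 CUU (Leu): third position 4-fold.
Codon 3 CGG (Arg): third position 4-fold.
Codon 4 AGG (Arg): third position 2-fold.
Codon 5 UUG (Leu): third position 2-fold.
Codon 6 CUC (Leu): third position 4-fold.
Codon 7 UGG (Trp): third position 1-fold.
Four-fold degenerate third positions: 4.

4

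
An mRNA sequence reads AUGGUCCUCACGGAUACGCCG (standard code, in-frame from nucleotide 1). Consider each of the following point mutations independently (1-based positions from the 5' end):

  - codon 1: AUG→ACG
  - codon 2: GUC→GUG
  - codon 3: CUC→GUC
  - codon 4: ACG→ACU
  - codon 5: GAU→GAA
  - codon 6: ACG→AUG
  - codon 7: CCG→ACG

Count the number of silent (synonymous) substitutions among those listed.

Codon 1: AUG (Met) → ACG (Thr) — missense.
Codon 2: GUC (Val) → GUG (Val) — synonymous.
Codon 3: CUC (Leu) → GUC (Val) — missense.
Codon 4: ACG (Thr) → ACU (Thr) — synonymous.
Codon 5: GAU (Asp) → GAA (Glu) — missense.
Codon 6: ACG (Thr) → AUG (Met) — missense.
Codon 7: CCG (Pro) → ACG (Thr) — missense.
Synonymous: 2 of 7.

2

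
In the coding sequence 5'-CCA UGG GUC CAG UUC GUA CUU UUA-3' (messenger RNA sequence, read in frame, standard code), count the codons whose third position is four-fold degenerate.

Codon 1 CCA (Pro): third position 4-fold.
Codon 2 UGG (Trp): third position 1-fold.
Codon 3 GUC (Val): third position 4-fold.
Codon 4 CAG (Gln): third position 2-fold.
Codon 5 UUC (Phe): third position 2-fold.
Codon 6 GUA (Val): third position 4-fold.
Codon 7 CUU (Leu): third position 4-fold.
Codon 8 UUA (Leu): third position 2-fold.
Four-fold degenerate third positions: 4.

4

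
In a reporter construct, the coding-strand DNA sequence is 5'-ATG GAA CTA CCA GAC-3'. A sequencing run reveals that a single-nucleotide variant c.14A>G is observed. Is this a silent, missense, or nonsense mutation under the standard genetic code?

Position 14 falls in codon 5: GAC → Asp.
After the substitution the codon is GGC → Gly.
Asp ≠ Gly, so this is a missense mutation.

missense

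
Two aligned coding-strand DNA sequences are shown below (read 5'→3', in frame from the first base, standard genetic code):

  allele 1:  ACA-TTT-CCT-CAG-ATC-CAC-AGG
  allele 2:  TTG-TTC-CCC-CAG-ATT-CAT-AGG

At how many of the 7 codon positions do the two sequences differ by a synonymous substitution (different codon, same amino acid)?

Codon 1: ACA Thr / TTG Leu — nonsynonymous.
Codon 2: TTT Phe / TTC Phe — synonymous.
Codon 3: CCT Pro / CCC Pro — synonymous.
Codon 4: CAG Gln / CAG Gln — identical.
Codon 5: ATC Ile / ATT Ile — synonymous.
Codon 6: CAC His / CAT His — synonymous.
Codon 7: AGG Arg / AGG Arg — identical.
Synonymous differences: 4.

4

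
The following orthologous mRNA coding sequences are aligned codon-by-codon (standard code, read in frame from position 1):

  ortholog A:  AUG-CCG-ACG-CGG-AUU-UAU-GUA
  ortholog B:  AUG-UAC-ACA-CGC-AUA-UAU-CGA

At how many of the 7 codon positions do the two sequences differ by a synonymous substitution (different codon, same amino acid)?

Codon 1: AUG Met / AUG Met — identical.
Codon 2: CCG Pro / UAC Tyr — nonsynonymous.
Codon 3: ACG Thr / ACA Thr — synonymous.
Codon 4: CGG Arg / CGC Arg — synonymous.
Codon 5: AUU Ile / AUA Ile — synonymous.
Codon 6: UAU Tyr / UAU Tyr — identical.
Codon 7: GUA Val / CGA Arg — nonsynonymous.
Synonymous differences: 3.

3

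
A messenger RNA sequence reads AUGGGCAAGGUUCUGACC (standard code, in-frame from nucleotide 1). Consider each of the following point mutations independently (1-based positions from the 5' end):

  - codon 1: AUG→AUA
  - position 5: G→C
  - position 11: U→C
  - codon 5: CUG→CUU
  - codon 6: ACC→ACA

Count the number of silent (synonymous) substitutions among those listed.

2

Codon 1: AUG (Met) → AUA (Ile) — missense.
Codon 2: GGC (Gly) → GCC (Ala) — missense.
Codon 4: GUU (Val) → GCU (Ala) — missense.
Codon 5: CUG (Leu) → CUU (Leu) — synonymous.
Codon 6: ACC (Thr) → ACA (Thr) — synonymous.
Synonymous: 2 of 5.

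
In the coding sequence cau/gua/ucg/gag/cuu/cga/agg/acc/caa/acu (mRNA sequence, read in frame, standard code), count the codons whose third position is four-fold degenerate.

Codon 1 CAU (His): third position 2-fold.
Codon 2 GUA (Val): third position 4-fold.
Codon 3 UCG (Ser): third position 4-fold.
Codon 4 GAG (Glu): third position 2-fold.
Codon 5 CUU (Leu): third position 4-fold.
Codon 6 CGA (Arg): third position 4-fold.
Codon 7 AGG (Arg): third position 2-fold.
Codon 8 ACC (Thr): third position 4-fold.
Codon 9 CAA (Gln): third position 2-fold.
Codon 10 ACU (Thr): third position 4-fold.
Four-fold degenerate third positions: 6.

6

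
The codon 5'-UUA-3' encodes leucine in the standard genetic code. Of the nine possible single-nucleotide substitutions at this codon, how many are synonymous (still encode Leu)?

Position 1: CUA → 1 synonymous.
Position 2: none → 0 synonymous.
Position 3: UUG → 1 synonymous.
Total: 1 + 0 + 1 = 2.

2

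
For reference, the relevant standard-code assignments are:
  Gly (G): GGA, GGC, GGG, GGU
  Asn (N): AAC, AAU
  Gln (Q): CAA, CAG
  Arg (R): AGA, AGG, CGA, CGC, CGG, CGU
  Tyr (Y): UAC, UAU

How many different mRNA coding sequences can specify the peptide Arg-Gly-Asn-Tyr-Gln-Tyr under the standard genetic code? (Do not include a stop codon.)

Arg: 6 codons.
Gly: 4 codons.
Asn: 2 codons.
Tyr: 2 codons.
Gln: 2 codons.
Tyr: 2 codons.
6 × 4 × 2 × 2 × 2 × 2 = 384.

384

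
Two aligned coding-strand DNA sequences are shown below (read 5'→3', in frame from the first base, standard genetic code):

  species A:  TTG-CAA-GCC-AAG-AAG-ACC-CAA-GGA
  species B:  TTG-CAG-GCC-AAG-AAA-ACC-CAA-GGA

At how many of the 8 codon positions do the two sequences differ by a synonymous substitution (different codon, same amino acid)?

Codon 1: TTG Leu / TTG Leu — identical.
Codon 2: CAA Gln / CAG Gln — synonymous.
Codon 3: GCC Ala / GCC Ala — identical.
Codon 4: AAG Lys / AAG Lys — identical.
Codon 5: AAG Lys / AAA Lys — synonymous.
Codon 6: ACC Thr / ACC Thr — identical.
Codon 7: CAA Gln / CAA Gln — identical.
Codon 8: GGA Gly / GGA Gly — identical.
Synonymous differences: 2.

2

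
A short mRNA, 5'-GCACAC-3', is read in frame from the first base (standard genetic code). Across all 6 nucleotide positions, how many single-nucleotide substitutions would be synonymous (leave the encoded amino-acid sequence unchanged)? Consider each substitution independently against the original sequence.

Codon 1 (GCA, Ala): 3 synonymous substitutions.
Codon 2 (CAC, His): 1 synonymous substitution.
Total: 3 + 1 = 4.

4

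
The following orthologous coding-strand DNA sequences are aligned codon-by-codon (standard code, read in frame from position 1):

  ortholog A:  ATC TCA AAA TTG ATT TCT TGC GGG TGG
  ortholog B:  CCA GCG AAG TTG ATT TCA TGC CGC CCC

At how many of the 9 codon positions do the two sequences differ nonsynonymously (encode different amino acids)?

Codon 1: ATC Ile / CCA Pro — nonsynonymous.
Codon 2: TCA Ser / GCG Ala — nonsynonymous.
Codon 3: AAA Lys / AAG Lys — synonymous.
Codon 4: TTG Leu / TTG Leu — identical.
Codon 5: ATT Ile / ATT Ile — identical.
Codon 6: TCT Ser / TCA Ser — synonymous.
Codon 7: TGC Cys / TGC Cys — identical.
Codon 8: GGG Gly / CGC Arg — nonsynonymous.
Codon 9: TGG Trp / CCC Pro — nonsynonymous.
Nonsynonymous differences: 4.

4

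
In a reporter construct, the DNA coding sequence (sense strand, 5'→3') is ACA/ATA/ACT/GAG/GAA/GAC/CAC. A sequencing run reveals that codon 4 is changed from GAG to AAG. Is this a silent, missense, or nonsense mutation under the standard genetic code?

missense

Position 10 falls in codon 4: GAG → Glu.
After the substitution the codon is AAG → Lys.
Glu ≠ Lys, so this is a missense mutation.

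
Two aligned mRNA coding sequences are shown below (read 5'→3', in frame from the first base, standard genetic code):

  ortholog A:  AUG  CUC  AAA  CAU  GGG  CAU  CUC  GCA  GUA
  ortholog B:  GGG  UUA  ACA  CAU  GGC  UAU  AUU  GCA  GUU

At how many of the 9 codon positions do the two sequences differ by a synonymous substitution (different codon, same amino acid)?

Codon 1: AUG Met / GGG Gly — nonsynonymous.
Codon 2: CUC Leu / UUA Leu — synonymous.
Codon 3: AAA Lys / ACA Thr — nonsynonymous.
Codon 4: CAU His / CAU His — identical.
Codon 5: GGG Gly / GGC Gly — synonymous.
Codon 6: CAU His / UAU Tyr — nonsynonymous.
Codon 7: CUC Leu / AUU Ile — nonsynonymous.
Codon 8: GCA Ala / GCA Ala — identical.
Codon 9: GUA Val / GUU Val — synonymous.
Synonymous differences: 3.

3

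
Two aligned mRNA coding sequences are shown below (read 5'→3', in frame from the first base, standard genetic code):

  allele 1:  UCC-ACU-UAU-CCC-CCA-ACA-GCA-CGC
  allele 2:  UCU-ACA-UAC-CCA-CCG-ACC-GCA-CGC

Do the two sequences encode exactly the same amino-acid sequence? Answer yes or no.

yes

Codon 1: UCC Ser / UCU Ser — synonymous.
Codon 2: ACU Thr / ACA Thr — synonymous.
Codon 3: UAU Tyr / UAC Tyr — synonymous.
Codon 4: CCC Pro / CCA Pro — synonymous.
Codon 5: CCA Pro / CCG Pro — synonymous.
Codon 6: ACA Thr / ACC Thr — synonymous.
Codon 7: GCA Ala / GCA Ala — identical.
Codon 8: CGC Arg / CGC Arg — identical.
Nonsynonymous differences: 0 → same protein.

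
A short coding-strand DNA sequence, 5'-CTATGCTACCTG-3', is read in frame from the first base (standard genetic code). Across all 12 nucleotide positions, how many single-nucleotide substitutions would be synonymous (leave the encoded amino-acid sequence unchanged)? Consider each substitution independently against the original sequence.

Codon 1 (CTA, Leu): 4 synonymous substitutions.
Codon 2 (TGC, Cys): 1 synonymous substitution.
Codon 3 (TAC, Tyr): 1 synonymous substitution.
Codon 4 (CTG, Leu): 4 synonymous substitutions.
Total: 4 + 1 + 1 + 4 = 10.

10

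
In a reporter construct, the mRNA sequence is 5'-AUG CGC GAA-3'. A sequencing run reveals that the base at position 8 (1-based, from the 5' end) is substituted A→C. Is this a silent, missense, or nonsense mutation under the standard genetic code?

Position 8 falls in codon 3: GAA → Glu.
After the substitution the codon is GCA → Ala.
Glu ≠ Ala, so this is a missense mutation.

missense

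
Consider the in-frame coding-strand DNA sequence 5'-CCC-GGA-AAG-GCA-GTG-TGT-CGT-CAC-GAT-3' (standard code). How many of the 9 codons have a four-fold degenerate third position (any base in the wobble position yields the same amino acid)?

5

Codon 1 CCC (Pro): third position 4-fold.
Codon 2 GGA (Gly): third position 4-fold.
Codon 3 AAG (Lys): third position 2-fold.
Codon 4 GCA (Ala): third position 4-fold.
Codon 5 GTG (Val): third position 4-fold.
Codon 6 TGT (Cys): third position 2-fold.
Codon 7 CGT (Arg): third position 4-fold.
Codon 8 CAC (His): third position 2-fold.
Codon 9 GAT (Asp): third position 2-fold.
Four-fold degenerate third positions: 5.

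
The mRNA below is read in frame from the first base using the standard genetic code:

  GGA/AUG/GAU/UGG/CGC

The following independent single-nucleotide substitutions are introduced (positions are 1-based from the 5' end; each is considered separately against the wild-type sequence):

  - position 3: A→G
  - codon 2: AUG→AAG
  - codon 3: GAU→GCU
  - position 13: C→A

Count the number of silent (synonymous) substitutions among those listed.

1

Codon 1: GGA (Gly) → GGG (Gly) — synonymous.
Codon 2: AUG (Met) → AAG (Lys) — missense.
Codon 3: GAU (Asp) → GCU (Ala) — missense.
Codon 5: CGC (Arg) → AGC (Ser) — missense.
Synonymous: 1 of 4.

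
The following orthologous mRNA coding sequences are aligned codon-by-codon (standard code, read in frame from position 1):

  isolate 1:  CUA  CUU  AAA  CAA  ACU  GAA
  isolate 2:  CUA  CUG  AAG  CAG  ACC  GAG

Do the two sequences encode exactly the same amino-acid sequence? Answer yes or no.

Codon 1: CUA Leu / CUA Leu — identical.
Codon 2: CUU Leu / CUG Leu — synonymous.
Codon 3: AAA Lys / AAG Lys — synonymous.
Codon 4: CAA Gln / CAG Gln — synonymous.
Codon 5: ACU Thr / ACC Thr — synonymous.
Codon 6: GAA Glu / GAG Glu — synonymous.
Nonsynonymous differences: 0 → same protein.

yes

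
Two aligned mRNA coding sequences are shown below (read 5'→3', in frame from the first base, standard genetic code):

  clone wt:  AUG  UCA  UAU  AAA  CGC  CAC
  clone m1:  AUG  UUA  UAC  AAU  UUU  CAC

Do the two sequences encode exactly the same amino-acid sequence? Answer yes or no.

Codon 1: AUG Met / AUG Met — identical.
Codon 2: UCA Ser / UUA Leu — nonsynonymous.
Codon 3: UAU Tyr / UAC Tyr — synonymous.
Codon 4: AAA Lys / AAU Asn — nonsynonymous.
Codon 5: CGC Arg / UUU Phe — nonsynonymous.
Codon 6: CAC His / CAC His — identical.
Nonsynonymous differences: 3 → different protein.

no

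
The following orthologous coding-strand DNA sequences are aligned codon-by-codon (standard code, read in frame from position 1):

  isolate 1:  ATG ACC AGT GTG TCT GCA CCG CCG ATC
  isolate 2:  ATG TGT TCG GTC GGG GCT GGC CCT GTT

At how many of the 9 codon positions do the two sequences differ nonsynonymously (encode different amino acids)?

Codon 1: ATG Met / ATG Met — identical.
Codon 2: ACC Thr / TGT Cys — nonsynonymous.
Codon 3: AGT Ser / TCG Ser — synonymous.
Codon 4: GTG Val / GTC Val — synonymous.
Codon 5: TCT Ser / GGG Gly — nonsynonymous.
Codon 6: GCA Ala / GCT Ala — synonymous.
Codon 7: CCG Pro / GGC Gly — nonsynonymous.
Codon 8: CCG Pro / CCT Pro — synonymous.
Codon 9: ATC Ile / GTT Val — nonsynonymous.
Nonsynonymous differences: 4.

4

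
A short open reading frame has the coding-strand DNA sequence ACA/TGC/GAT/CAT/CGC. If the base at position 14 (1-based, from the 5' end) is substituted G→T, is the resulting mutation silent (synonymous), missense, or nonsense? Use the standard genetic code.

missense

Position 14 falls in codon 5: CGC → Arg.
After the substitution the codon is CTC → Leu.
Arg ≠ Leu, so this is a missense mutation.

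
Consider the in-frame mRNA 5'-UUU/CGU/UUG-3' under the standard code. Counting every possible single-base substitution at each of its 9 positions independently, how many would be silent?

6

Codon 1 (UUU, Phe): 1 synonymous substitution.
Codon 2 (CGU, Arg): 3 synonymous substitutions.
Codon 3 (UUG, Leu): 2 synonymous substitutions.
Total: 1 + 3 + 2 = 6.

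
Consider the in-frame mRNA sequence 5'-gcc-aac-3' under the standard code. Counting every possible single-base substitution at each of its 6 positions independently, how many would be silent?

Codon 1 (GCC, Ala): 3 synonymous substitutions.
Codon 2 (AAC, Asn): 1 synonymous substitution.
Total: 3 + 1 = 4.

4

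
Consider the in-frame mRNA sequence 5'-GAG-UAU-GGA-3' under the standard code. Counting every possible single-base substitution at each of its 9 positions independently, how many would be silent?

Codon 1 (GAG, Glu): 1 synonymous substitution.
Codon 2 (UAU, Tyr): 1 synonymous substitution.
Codon 3 (GGA, Gly): 3 synonymous substitutions.
Total: 1 + 1 + 3 = 5.

5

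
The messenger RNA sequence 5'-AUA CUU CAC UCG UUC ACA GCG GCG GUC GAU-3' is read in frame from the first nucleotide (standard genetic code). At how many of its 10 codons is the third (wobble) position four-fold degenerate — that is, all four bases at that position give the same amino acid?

Codon 1 AUA (Ile): third position 3-fold.
Codon 2 CUU (Leu): third position 4-fold.
Codon 3 CAC (His): third position 2-fold.
Codon 4 UCG (Ser): third position 4-fold.
Codon 5 UUC (Phe): third position 2-fold.
Codon 6 ACA (Thr): third position 4-fold.
Codon 7 GCG (Ala): third position 4-fold.
Codon 8 GCG (Ala): third position 4-fold.
Codon 9 GUC (Val): third position 4-fold.
Codon 10 GAU (Asp): third position 2-fold.
Four-fold degenerate third positions: 6.

6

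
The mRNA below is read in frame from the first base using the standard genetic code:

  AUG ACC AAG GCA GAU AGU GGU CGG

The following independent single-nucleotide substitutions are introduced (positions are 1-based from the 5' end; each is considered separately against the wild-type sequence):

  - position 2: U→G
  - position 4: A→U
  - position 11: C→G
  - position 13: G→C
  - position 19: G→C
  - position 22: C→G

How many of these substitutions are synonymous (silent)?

Codon 1: AUG (Met) → AGG (Arg) — missense.
Codon 2: ACC (Thr) → UCC (Ser) — missense.
Codon 4: GCA (Ala) → GGA (Gly) — missense.
Codon 5: GAU (Asp) → CAU (His) — missense.
Codon 7: GGU (Gly) → CGU (Arg) — missense.
Codon 8: CGG (Arg) → GGG (Gly) — missense.
Synonymous: 0 of 6.

0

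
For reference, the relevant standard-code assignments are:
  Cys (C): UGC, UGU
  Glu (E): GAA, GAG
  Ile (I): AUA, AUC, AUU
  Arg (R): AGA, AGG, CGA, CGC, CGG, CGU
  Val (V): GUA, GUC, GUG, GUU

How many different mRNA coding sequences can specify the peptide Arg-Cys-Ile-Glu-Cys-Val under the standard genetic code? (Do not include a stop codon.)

Arg: 6 codons.
Cys: 2 codons.
Ile: 3 codons.
Glu: 2 codons.
Cys: 2 codons.
Val: 4 codons.
6 × 2 × 3 × 2 × 2 × 4 = 576.

576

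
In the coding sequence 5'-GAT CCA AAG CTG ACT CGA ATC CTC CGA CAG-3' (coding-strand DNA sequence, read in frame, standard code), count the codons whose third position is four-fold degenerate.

Codon 1 GAT (Asp): third position 2-fold.
Codon 2 CCA (Pro): third position 4-fold.
Codon 3 AAG (Lys): third position 2-fold.
Codon 4 CTG (Leu): third position 4-fold.
Codon 5 ACT (Thr): third position 4-fold.
Codon 6 CGA (Arg): third position 4-fold.
Codon 7 ATC (Ile): third position 3-fold.
Codon 8 CTC (Leu): third position 4-fold.
Codon 9 CGA (Arg): third position 4-fold.
Codon 10 CAG (Gln): third position 2-fold.
Four-fold degenerate third positions: 6.

6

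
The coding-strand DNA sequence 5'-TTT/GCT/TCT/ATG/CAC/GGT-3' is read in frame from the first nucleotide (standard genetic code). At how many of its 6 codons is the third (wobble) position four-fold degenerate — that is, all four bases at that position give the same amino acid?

3

Codon 1 TTT (Phe): third position 2-fold.
Codon 2 GCT (Ala): third position 4-fold.
Codon 3 TCT (Ser): third position 4-fold.
Codon 4 ATG (Met): third position 1-fold.
Codon 5 CAC (His): third position 2-fold.
Codon 6 GGT (Gly): third position 4-fold.
Four-fold degenerate third positions: 3.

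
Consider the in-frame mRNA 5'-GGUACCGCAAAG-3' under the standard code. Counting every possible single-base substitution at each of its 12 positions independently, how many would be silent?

Codon 1 (GGU, Gly): 3 synonymous substitutions.
Codon 2 (ACC, Thr): 3 synonymous substitutions.
Codon 3 (GCA, Ala): 3 synonymous substitutions.
Codon 4 (AAG, Lys): 1 synonymous substitution.
Total: 3 + 3 + 3 + 1 = 10.

10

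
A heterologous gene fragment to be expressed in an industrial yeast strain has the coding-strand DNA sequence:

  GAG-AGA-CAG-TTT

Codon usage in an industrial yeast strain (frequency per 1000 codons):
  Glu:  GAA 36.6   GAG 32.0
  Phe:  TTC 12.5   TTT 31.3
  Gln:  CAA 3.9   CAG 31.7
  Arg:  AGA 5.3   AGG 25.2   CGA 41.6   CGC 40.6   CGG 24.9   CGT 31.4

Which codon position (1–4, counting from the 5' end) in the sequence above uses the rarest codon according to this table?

2

Codon 1 GAG (Glu): 32.0 per 1000.
Codon 2 AGA (Arg): 5.3 per 1000.
Codon 3 CAG (Gln): 31.7 per 1000.
Codon 4 TTT (Phe): 31.3 per 1000.
Lowest frequency is 5.3 at codon 2.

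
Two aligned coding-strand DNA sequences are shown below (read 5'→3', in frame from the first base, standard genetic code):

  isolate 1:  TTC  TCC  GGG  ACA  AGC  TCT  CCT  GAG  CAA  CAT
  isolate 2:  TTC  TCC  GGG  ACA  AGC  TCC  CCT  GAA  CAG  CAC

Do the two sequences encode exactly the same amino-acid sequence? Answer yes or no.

Codon 1: TTC Phe / TTC Phe — identical.
Codon 2: TCC Ser / TCC Ser — identical.
Codon 3: GGG Gly / GGG Gly — identical.
Codon 4: ACA Thr / ACA Thr — identical.
Codon 5: AGC Ser / AGC Ser — identical.
Codon 6: TCT Ser / TCC Ser — synonymous.
Codon 7: CCT Pro / CCT Pro — identical.
Codon 8: GAG Glu / GAA Glu — synonymous.
Codon 9: CAA Gln / CAG Gln — synonymous.
Codon 10: CAT His / CAC His — synonymous.
Nonsynonymous differences: 0 → same protein.

yes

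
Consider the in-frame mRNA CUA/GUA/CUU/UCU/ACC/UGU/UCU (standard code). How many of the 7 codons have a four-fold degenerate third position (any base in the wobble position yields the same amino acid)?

6

Codon 1 CUA (Leu): third position 4-fold.
Codon 2 GUA (Val): third position 4-fold.
Codon 3 CUU (Leu): third position 4-fold.
Codon 4 UCU (Ser): third position 4-fold.
Codon 5 ACC (Thr): third position 4-fold.
Codon 6 UGU (Cys): third position 2-fold.
Codon 7 UCU (Ser): third position 4-fold.
Four-fold degenerate third positions: 6.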